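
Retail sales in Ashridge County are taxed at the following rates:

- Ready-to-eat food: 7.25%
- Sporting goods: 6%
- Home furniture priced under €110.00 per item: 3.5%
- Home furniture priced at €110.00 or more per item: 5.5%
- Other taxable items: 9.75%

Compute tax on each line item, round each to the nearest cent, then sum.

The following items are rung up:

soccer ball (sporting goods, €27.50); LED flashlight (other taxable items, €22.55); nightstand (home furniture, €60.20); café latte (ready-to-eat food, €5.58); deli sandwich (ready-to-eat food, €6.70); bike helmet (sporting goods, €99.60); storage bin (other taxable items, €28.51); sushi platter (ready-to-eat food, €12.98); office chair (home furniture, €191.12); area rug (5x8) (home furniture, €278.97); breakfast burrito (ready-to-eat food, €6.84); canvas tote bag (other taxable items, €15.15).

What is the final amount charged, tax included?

€800.08

Soccer ball €27.50: sporting goods → 6% → €1.65
LED flashlight €22.55: other taxable items → 9.75% → €2.20
Nightstand €60.20: home furniture, under €110.00 → 3.5% → €2.11
Café latte €5.58: ready-to-eat food → 7.25% → €0.40
Deli sandwich €6.70: ready-to-eat food → 7.25% → €0.49
Bike helmet €99.60: sporting goods → 6% → €5.98
Storage bin €28.51: other taxable items → 9.75% → €2.78
Sushi platter €12.98: ready-to-eat food → 7.25% → €0.94
Office chair €191.12: home furniture, €110.00 or more → 5.5% → €10.51
Area rug (5x8) €278.97: home furniture, €110.00 or more → 5.5% → €15.34
Breakfast burrito €6.84: ready-to-eat food → 7.25% → €0.50
Canvas tote bag €15.15: other taxable items → 9.75% → €1.48
Subtotal = €755.70; tax = €44.38; total due = €800.08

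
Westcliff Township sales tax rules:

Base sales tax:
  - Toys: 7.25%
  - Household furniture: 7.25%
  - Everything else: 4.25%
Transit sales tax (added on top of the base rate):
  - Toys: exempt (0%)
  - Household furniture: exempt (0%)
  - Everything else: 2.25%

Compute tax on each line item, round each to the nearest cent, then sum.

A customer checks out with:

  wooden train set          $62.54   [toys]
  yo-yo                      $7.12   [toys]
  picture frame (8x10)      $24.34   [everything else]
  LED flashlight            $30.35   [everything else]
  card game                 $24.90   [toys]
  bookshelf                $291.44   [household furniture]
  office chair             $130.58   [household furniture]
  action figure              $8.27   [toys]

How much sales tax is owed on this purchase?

Wooden train set $62.54: toys → 7.25% + 0% transit = 7.25% → $4.53
Yo-yo $7.12: toys → 7.25% + 0% transit = 7.25% → $0.52
Picture frame (8x10) $24.34: everything else → 4.25% + 2.25% transit = 6.5% → $1.58
LED flashlight $30.35: everything else → 4.25% + 2.25% transit = 6.5% → $1.97
Card game $24.90: toys → 7.25% + 0% transit = 7.25% → $1.81
Bookshelf $291.44: household furniture → 7.25% + 0% transit = 7.25% → $21.13
Office chair $130.58: household furniture → 7.25% + 0% transit = 7.25% → $9.47
Action figure $8.27: toys → 7.25% + 0% transit = 7.25% → $0.60
Total tax = $4.53 + $0.52 + $1.58 + $1.97 + $1.81 + $21.13 + $9.47 + $0.60 = $41.61

$41.61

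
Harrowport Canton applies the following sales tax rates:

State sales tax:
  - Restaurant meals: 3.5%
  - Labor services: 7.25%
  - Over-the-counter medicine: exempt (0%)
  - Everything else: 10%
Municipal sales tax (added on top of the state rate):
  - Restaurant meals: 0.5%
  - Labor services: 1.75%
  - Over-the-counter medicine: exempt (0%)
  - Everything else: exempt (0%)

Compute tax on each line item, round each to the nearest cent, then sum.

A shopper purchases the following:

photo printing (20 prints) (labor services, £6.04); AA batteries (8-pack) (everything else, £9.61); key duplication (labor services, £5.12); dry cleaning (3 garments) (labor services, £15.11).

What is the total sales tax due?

Photo printing (20 prints) £6.04: labor services → 7.25% + 1.75% municipal = 9% → £0.54
AA batteries (8-pack) £9.61: everything else → 10% + 0% municipal = 10% → £0.96
Key duplication £5.12: labor services → 7.25% + 1.75% municipal = 9% → £0.46
Dry cleaning (3 garments) £15.11: labor services → 7.25% + 1.75% municipal = 9% → £1.36
Total tax = £0.54 + £0.96 + £0.46 + £1.36 = £3.32

£3.32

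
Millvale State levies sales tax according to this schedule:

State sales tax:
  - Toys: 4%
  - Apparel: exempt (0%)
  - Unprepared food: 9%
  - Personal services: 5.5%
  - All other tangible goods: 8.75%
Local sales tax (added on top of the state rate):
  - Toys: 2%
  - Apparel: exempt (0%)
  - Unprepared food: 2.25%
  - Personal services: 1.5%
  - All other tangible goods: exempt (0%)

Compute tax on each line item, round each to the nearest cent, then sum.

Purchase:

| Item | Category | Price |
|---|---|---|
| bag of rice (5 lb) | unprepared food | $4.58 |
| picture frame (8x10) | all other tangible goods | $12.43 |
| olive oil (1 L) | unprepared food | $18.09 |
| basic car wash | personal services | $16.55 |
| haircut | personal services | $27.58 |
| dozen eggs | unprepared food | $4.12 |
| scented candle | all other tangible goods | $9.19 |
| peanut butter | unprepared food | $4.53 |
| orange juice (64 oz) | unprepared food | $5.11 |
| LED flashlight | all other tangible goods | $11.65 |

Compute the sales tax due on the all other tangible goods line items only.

Picture frame (8x10) $12.43: all other tangible goods → 8.75% + 0% local = 8.75% → $1.09
Scented candle $9.19: all other tangible goods → 8.75% + 0% local = 8.75% → $0.80
LED flashlight $11.65: all other tangible goods → 8.75% + 0% local = 8.75% → $1.02
Tax on all other tangible goods = $1.09 + $0.80 + $1.02 = $2.91

$2.91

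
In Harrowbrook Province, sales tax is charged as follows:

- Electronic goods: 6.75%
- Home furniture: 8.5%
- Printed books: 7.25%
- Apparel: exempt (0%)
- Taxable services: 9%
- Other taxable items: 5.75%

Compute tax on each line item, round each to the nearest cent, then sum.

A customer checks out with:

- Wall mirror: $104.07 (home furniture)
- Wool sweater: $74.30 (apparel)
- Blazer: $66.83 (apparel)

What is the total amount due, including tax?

Wall mirror $104.07: home furniture → 8.5% → $8.85
Wool sweater $74.30: apparel → 0% → $0.00
Blazer $66.83: apparel → 0% → $0.00
Subtotal = $245.20; tax = $8.85; total due = $254.05

$254.05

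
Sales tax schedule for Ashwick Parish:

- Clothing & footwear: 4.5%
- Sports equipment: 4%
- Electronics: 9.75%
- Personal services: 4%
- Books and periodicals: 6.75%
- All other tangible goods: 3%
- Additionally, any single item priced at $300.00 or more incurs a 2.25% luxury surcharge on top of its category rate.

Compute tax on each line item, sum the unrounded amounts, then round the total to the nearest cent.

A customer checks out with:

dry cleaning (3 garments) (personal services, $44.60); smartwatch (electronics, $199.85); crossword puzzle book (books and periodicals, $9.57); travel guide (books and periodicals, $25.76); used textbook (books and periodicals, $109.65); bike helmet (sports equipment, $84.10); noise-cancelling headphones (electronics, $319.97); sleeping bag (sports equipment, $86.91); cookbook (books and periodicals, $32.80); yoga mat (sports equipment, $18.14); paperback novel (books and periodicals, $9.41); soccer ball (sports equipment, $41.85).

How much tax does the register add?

Dry cleaning (3 garments) $44.60: personal services → 4% → $1.784
Smartwatch $199.85: electronics → 9.75% → $19.485375
Crossword puzzle book $9.57: books and periodicals → 6.75% → $0.645975
Travel guide $25.76: books and periodicals → 6.75% → $1.7388
Used textbook $109.65: books and periodicals → 6.75% → $7.401375
Bike helmet $84.10: sports equipment → 4% → $3.364
Noise-cancelling headphones $319.97: electronics → 9.75% + 2.25% surcharge = 12% → $38.3964
Sleeping bag $86.91: sports equipment → 4% → $3.4764
Cookbook $32.80: books and periodicals → 6.75% → $2.214
Yoga mat $18.14: sports equipment → 4% → $0.7256
Paperback novel $9.41: books and periodicals → 6.75% → $0.635175
Soccer ball $41.85: sports equipment → 4% → $1.674
Unrounded tax sum = $81.5411 → $81.54

$81.54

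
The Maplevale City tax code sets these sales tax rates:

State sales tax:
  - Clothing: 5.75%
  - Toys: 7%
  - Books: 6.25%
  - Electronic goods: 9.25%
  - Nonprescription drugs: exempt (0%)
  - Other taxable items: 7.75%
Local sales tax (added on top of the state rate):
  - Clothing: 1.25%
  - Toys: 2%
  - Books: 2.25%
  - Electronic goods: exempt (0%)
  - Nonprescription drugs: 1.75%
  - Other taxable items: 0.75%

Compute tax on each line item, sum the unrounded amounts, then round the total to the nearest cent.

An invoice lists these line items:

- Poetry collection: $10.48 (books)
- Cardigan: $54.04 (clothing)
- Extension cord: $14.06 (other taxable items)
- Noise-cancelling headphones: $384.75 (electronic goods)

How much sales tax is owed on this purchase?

$41.46

Poetry collection $10.48: books → 6.25% + 2.25% local = 8.5% → $0.8908
Cardigan $54.04: clothing → 5.75% + 1.25% local = 7% → $3.7828
Extension cord $14.06: other taxable items → 7.75% + 0.75% local = 8.5% → $1.1951
Noise-cancelling headphones $384.75: electronic goods → 9.25% + 0% local = 9.25% → $35.589375
Unrounded tax sum = $41.458075 → $41.46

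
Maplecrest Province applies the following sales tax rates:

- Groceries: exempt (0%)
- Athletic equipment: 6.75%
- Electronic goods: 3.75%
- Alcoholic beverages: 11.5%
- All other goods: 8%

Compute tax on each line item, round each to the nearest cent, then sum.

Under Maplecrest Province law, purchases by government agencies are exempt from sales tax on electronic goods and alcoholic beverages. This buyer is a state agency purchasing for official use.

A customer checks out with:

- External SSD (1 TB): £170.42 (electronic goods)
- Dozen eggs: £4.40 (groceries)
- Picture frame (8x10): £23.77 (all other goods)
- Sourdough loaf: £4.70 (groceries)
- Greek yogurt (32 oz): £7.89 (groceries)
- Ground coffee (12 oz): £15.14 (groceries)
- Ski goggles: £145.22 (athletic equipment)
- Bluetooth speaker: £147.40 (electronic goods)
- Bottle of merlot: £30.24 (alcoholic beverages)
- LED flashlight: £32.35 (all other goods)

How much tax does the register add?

£14.29

External SSD (1 TB) £170.42: electronic goods, buyer-exempt → 0% → £0.00
Dozen eggs £4.40: groceries → 0% → £0.00
Picture frame (8x10) £23.77: all other goods → 8% → £1.90
Sourdough loaf £4.70: groceries → 0% → £0.00
Greek yogurt (32 oz) £7.89: groceries → 0% → £0.00
Ground coffee (12 oz) £15.14: groceries → 0% → £0.00
Ski goggles £145.22: athletic equipment → 6.75% → £9.80
Bluetooth speaker £147.40: electronic goods, buyer-exempt → 0% → £0.00
Bottle of merlot £30.24: alcoholic beverages, buyer-exempt → 0% → £0.00
LED flashlight £32.35: all other goods → 8% → £2.59
Total tax = £1.90 + £9.80 + £2.59 = £14.29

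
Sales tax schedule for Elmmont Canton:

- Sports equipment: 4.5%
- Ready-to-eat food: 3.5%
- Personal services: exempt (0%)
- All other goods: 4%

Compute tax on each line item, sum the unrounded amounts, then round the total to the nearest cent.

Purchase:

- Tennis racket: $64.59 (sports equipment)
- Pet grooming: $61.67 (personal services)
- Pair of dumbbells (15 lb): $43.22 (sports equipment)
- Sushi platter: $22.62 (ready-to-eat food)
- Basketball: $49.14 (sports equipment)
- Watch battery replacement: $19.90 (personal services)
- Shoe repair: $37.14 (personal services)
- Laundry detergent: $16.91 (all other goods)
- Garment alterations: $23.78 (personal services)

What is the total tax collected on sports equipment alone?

Tennis racket $64.59: sports equipment → 4.5% → $2.90655
Pair of dumbbells (15 lb) $43.22: sports equipment → 4.5% → $1.9449
Basketball $49.14: sports equipment → 4.5% → $2.2113
Tax on sports equipment: unrounded sum = $7.06275 → $7.06

$7.06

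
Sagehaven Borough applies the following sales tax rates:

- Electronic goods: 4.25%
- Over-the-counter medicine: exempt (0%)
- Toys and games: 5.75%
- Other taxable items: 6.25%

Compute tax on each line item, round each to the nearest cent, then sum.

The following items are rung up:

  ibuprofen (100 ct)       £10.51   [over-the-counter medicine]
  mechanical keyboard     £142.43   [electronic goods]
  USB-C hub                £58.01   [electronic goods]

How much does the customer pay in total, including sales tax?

£219.47

Ibuprofen (100 ct) £10.51: over-the-counter medicine → 0% → £0.00
Mechanical keyboard £142.43: electronic goods → 4.25% → £6.05
USB-C hub £58.01: electronic goods → 4.25% → £2.47
Subtotal = £210.95; tax = £8.52; total due = £219.47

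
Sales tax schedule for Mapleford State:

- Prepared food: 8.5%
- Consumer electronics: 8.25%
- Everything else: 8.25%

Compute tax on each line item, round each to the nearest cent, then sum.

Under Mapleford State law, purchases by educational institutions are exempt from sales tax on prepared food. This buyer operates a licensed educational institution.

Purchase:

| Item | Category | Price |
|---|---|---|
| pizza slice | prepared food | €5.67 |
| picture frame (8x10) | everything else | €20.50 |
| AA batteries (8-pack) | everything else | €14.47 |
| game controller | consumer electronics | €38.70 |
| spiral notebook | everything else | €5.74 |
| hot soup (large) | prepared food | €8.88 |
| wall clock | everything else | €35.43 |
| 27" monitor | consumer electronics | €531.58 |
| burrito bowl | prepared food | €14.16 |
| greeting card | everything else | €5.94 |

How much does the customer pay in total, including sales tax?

€734.88

Pizza slice €5.67: prepared food, buyer-exempt → 0% → €0.00
Picture frame (8x10) €20.50: everything else → 8.25% → €1.69
AA batteries (8-pack) €14.47: everything else → 8.25% → €1.19
Game controller €38.70: consumer electronics → 8.25% → €3.19
Spiral notebook €5.74: everything else → 8.25% → €0.47
Hot soup (large) €8.88: prepared food, buyer-exempt → 0% → €0.00
Wall clock €35.43: everything else → 8.25% → €2.92
27" monitor €531.58: consumer electronics → 8.25% → €43.86
Burrito bowl €14.16: prepared food, buyer-exempt → 0% → €0.00
Greeting card €5.94: everything else → 8.25% → €0.49
Subtotal = €681.07; tax = €53.81; total due = €734.88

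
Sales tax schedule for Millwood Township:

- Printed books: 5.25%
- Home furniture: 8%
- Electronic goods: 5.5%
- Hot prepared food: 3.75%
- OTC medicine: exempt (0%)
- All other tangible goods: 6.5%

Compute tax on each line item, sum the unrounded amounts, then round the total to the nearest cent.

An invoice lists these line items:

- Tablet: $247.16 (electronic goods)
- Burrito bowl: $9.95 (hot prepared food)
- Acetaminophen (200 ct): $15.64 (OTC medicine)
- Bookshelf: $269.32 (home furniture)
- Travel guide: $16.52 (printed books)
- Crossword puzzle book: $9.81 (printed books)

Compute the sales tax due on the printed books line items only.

Travel guide $16.52: printed books → 5.25% → $0.8673
Crossword puzzle book $9.81: printed books → 5.25% → $0.515025
Tax on printed books: unrounded sum = $1.382325 → $1.38

$1.38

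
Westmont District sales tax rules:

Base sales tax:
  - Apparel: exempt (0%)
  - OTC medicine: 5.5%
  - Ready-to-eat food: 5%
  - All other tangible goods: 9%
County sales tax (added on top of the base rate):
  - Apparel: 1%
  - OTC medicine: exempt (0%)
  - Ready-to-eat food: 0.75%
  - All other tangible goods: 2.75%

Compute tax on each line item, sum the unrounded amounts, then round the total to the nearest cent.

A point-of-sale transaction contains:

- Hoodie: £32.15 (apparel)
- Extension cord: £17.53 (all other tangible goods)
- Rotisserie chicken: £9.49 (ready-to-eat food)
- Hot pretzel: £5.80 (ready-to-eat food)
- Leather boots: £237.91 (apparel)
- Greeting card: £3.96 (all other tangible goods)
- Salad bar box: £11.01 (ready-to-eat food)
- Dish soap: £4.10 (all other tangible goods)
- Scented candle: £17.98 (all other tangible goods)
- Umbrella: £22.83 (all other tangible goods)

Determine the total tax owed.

£12.01

Hoodie £32.15: apparel → 0% + 1% county = 1% → £0.3215
Extension cord £17.53: all other tangible goods → 9% + 2.75% county = 11.75% → £2.059775
Rotisserie chicken £9.49: ready-to-eat food → 5% + 0.75% county = 5.75% → £0.545675
Hot pretzel £5.80: ready-to-eat food → 5% + 0.75% county = 5.75% → £0.3335
Leather boots £237.91: apparel → 0% + 1% county = 1% → £2.3791
Greeting card £3.96: all other tangible goods → 9% + 2.75% county = 11.75% → £0.4653
Salad bar box £11.01: ready-to-eat food → 5% + 0.75% county = 5.75% → £0.633075
Dish soap £4.10: all other tangible goods → 9% + 2.75% county = 11.75% → £0.48175
Scented candle £17.98: all other tangible goods → 9% + 2.75% county = 11.75% → £2.11265
Umbrella £22.83: all other tangible goods → 9% + 2.75% county = 11.75% → £2.682525
Unrounded tax sum = £12.01485 → £12.01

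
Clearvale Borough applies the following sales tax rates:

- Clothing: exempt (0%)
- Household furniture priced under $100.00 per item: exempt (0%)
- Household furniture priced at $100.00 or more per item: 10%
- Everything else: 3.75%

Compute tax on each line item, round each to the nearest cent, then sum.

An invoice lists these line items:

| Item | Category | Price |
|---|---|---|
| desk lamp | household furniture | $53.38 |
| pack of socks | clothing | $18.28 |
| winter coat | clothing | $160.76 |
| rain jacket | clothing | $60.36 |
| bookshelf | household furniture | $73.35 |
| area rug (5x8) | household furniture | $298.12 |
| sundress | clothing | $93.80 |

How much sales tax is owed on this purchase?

$29.81

Desk lamp $53.38: household furniture, under $100.00 → 0% → $0.00
Pack of socks $18.28: clothing → 0% → $0.00
Winter coat $160.76: clothing → 0% → $0.00
Rain jacket $60.36: clothing → 0% → $0.00
Bookshelf $73.35: household furniture, under $100.00 → 0% → $0.00
Area rug (5x8) $298.12: household furniture, $100.00 or more → 10% → $29.81
Sundress $93.80: clothing → 0% → $0.00
Total tax = $29.81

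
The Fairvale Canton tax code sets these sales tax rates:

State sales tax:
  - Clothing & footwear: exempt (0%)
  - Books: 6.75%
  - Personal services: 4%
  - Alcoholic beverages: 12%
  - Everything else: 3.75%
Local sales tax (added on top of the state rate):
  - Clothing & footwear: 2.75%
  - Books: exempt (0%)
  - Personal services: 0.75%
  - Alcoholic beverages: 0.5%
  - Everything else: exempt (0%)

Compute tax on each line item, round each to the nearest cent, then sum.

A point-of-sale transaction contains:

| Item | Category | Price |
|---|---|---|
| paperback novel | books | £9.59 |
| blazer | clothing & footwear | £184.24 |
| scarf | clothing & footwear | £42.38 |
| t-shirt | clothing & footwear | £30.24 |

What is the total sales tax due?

Paperback novel £9.59: books → 6.75% + 0% local = 6.75% → £0.65
Blazer £184.24: clothing & footwear → 0% + 2.75% local = 2.75% → £5.07
Scarf £42.38: clothing & footwear → 0% + 2.75% local = 2.75% → £1.17
T-shirt £30.24: clothing & footwear → 0% + 2.75% local = 2.75% → £0.83
Total tax = £0.65 + £5.07 + £1.17 + £0.83 = £7.72

£7.72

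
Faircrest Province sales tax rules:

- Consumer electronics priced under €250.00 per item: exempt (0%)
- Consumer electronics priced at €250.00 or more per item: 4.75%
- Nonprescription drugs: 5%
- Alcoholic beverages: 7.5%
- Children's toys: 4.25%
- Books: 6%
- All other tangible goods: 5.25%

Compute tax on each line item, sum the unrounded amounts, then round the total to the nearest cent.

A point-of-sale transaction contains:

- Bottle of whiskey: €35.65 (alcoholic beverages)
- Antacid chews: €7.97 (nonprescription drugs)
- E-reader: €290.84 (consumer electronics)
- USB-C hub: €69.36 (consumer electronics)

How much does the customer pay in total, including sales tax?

€420.71

Bottle of whiskey €35.65: alcoholic beverages → 7.5% → €2.67375
Antacid chews €7.97: nonprescription drugs → 5% → €0.3985
E-reader €290.84: consumer electronics, €250.00 or more → 4.75% → €13.8149
USB-C hub €69.36: consumer electronics, under €250.00 → 0% → €0.00
Subtotal = €403.82; unrounded tax = €16.88715 → €16.89; total due = €420.71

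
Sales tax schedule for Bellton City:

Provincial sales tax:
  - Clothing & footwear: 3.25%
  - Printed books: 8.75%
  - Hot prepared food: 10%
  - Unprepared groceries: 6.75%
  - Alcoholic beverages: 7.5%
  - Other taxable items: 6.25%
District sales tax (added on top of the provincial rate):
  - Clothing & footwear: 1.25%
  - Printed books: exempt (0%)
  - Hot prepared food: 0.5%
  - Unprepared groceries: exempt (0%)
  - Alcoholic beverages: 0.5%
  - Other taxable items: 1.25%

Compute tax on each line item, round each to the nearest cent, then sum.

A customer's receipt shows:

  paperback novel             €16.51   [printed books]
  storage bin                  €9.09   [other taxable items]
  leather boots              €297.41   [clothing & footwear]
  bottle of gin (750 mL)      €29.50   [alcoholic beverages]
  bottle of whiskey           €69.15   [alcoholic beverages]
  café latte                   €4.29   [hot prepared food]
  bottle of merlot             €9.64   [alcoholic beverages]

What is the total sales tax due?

Paperback novel €16.51: printed books → 8.75% + 0% district = 8.75% → €1.44
Storage bin €9.09: other taxable items → 6.25% + 1.25% district = 7.5% → €0.68
Leather boots €297.41: clothing & footwear → 3.25% + 1.25% district = 4.5% → €13.38
Bottle of gin (750 mL) €29.50: alcoholic beverages → 7.5% + 0.5% district = 8% → €2.36
Bottle of whiskey €69.15: alcoholic beverages → 7.5% + 0.5% district = 8% → €5.53
Café latte €4.29: hot prepared food → 10% + 0.5% district = 10.5% → €0.45
Bottle of merlot €9.64: alcoholic beverages → 7.5% + 0.5% district = 8% → €0.77
Total tax = €1.44 + €0.68 + €13.38 + €2.36 + €5.53 + €0.45 + €0.77 = €24.61

€24.61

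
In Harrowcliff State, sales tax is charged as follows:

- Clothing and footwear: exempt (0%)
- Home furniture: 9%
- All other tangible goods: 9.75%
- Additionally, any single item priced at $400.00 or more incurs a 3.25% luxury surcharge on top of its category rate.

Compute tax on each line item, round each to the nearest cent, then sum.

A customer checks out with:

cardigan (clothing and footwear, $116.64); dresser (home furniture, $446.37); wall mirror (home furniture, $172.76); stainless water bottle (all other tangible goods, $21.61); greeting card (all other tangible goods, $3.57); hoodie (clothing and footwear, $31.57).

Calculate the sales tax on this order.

$72.69

Cardigan $116.64: clothing and footwear → 0% → $0.00
Dresser $446.37: home furniture → 9% + 3.25% surcharge = 12.25% → $54.68
Wall mirror $172.76: home furniture → 9% → $15.55
Stainless water bottle $21.61: all other tangible goods → 9.75% → $2.11
Greeting card $3.57: all other tangible goods → 9.75% → $0.35
Hoodie $31.57: clothing and footwear → 0% → $0.00
Total tax = $54.68 + $15.55 + $2.11 + $0.35 = $72.69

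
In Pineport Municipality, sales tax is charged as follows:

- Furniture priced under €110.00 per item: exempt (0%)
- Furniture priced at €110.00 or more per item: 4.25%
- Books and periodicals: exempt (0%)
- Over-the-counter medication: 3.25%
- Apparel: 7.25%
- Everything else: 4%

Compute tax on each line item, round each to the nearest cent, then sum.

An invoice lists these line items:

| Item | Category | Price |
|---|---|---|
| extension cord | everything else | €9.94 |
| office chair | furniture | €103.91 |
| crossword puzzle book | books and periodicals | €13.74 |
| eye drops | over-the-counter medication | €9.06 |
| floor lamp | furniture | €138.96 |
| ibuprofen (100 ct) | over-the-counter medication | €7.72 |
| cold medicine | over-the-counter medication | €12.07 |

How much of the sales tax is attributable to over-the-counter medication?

Eye drops €9.06: over-the-counter medication → 3.25% → €0.29
Ibuprofen (100 ct) €7.72: over-the-counter medication → 3.25% → €0.25
Cold medicine €12.07: over-the-counter medication → 3.25% → €0.39
Tax on over-the-counter medication = €0.29 + €0.25 + €0.39 = €0.93

€0.93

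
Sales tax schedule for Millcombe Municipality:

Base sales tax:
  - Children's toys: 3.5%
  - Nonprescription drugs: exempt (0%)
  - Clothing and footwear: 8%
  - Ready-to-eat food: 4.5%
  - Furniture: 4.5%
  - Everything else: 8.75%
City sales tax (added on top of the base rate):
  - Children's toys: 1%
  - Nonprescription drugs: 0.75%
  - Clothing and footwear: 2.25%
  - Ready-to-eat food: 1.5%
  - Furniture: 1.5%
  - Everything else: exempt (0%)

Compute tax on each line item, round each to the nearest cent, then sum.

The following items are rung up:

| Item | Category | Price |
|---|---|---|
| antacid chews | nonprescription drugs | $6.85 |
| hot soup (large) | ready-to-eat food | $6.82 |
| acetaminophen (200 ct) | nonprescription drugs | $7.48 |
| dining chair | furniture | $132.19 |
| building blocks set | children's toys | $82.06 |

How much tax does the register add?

$12.14

Antacid chews $6.85: nonprescription drugs → 0% + 0.75% city = 0.75% → $0.05
Hot soup (large) $6.82: ready-to-eat food → 4.5% + 1.5% city = 6% → $0.41
Acetaminophen (200 ct) $7.48: nonprescription drugs → 0% + 0.75% city = 0.75% → $0.06
Dining chair $132.19: furniture → 4.5% + 1.5% city = 6% → $7.93
Building blocks set $82.06: children's toys → 3.5% + 1% city = 4.5% → $3.69
Total tax = $0.05 + $0.41 + $0.06 + $7.93 + $3.69 = $12.14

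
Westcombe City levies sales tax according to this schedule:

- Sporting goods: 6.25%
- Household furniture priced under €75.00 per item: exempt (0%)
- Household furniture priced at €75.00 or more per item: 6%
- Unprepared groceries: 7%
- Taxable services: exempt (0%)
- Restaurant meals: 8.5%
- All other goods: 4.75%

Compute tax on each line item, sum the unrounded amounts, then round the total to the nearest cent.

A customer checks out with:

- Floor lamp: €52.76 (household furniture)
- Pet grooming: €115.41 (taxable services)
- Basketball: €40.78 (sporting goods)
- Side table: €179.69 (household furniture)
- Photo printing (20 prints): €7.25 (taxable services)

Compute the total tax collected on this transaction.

€13.33

Floor lamp €52.76: household furniture, under €75.00 → 0% → €0.00
Pet grooming €115.41: taxable services → 0% → €0.00
Basketball €40.78: sporting goods → 6.25% → €2.54875
Side table €179.69: household furniture, €75.00 or more → 6% → €10.7814
Photo printing (20 prints) €7.25: taxable services → 0% → €0.00
Unrounded tax sum = €13.33015 → €13.33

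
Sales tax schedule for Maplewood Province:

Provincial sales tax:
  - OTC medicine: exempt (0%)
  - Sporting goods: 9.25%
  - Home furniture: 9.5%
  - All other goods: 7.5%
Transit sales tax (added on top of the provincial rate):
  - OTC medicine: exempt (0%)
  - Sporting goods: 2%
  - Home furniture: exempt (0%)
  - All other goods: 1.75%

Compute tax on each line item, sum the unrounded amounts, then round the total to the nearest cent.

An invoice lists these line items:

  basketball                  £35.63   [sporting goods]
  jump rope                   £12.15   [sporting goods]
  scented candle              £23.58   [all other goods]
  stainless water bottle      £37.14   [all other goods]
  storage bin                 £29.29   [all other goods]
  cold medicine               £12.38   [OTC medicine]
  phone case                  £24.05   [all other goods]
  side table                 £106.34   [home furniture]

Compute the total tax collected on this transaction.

Basketball £35.63: sporting goods → 9.25% + 2% transit = 11.25% → £4.008375
Jump rope £12.15: sporting goods → 9.25% + 2% transit = 11.25% → £1.366875
Scented candle £23.58: all other goods → 7.5% + 1.75% transit = 9.25% → £2.18115
Stainless water bottle £37.14: all other goods → 7.5% + 1.75% transit = 9.25% → £3.43545
Storage bin £29.29: all other goods → 7.5% + 1.75% transit = 9.25% → £2.709325
Cold medicine £12.38: OTC medicine → 0% + 0% transit = 0% → £0.00
Phone case £24.05: all other goods → 7.5% + 1.75% transit = 9.25% → £2.224625
Side table £106.34: home furniture → 9.5% + 0% transit = 9.5% → £10.1023
Unrounded tax sum = £26.0281 → £26.03

£26.03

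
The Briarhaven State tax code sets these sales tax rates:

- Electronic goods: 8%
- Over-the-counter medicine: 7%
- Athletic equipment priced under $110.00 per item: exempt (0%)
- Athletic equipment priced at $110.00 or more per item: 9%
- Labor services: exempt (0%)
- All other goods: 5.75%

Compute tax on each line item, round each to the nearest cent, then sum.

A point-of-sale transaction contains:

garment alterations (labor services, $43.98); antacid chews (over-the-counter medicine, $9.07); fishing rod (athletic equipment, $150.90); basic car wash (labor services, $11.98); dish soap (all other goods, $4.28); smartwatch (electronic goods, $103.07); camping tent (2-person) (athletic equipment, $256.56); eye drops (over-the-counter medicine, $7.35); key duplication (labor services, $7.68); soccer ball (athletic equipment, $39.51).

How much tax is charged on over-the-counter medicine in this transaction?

$1.14

Antacid chews $9.07: over-the-counter medicine → 7% → $0.63
Eye drops $7.35: over-the-counter medicine → 7% → $0.51
Tax on over-the-counter medicine = $0.63 + $0.51 = $1.14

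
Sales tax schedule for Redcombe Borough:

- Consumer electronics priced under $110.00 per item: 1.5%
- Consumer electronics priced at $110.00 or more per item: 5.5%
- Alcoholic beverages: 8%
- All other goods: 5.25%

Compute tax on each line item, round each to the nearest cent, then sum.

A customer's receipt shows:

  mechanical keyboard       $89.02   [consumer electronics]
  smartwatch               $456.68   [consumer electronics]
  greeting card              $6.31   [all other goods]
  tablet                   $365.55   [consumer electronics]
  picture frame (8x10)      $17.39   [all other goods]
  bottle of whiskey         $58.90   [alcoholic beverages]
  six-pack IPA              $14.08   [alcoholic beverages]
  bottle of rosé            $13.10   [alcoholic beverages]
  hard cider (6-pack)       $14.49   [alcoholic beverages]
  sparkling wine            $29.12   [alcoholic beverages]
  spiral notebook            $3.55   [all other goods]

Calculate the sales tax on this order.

$58.38

Mechanical keyboard $89.02: consumer electronics, under $110.00 → 1.5% → $1.34
Smartwatch $456.68: consumer electronics, $110.00 or more → 5.5% → $25.12
Greeting card $6.31: all other goods → 5.25% → $0.33
Tablet $365.55: consumer electronics, $110.00 or more → 5.5% → $20.11
Picture frame (8x10) $17.39: all other goods → 5.25% → $0.91
Bottle of whiskey $58.90: alcoholic beverages → 8% → $4.71
Six-pack IPA $14.08: alcoholic beverages → 8% → $1.13
Bottle of rosé $13.10: alcoholic beverages → 8% → $1.05
Hard cider (6-pack) $14.49: alcoholic beverages → 8% → $1.16
Sparkling wine $29.12: alcoholic beverages → 8% → $2.33
Spiral notebook $3.55: all other goods → 5.25% → $0.19
Total tax = $1.34 + $25.12 + $0.33 + $20.11 + $0.91 + $4.71 + $1.13 + $1.05 + $1.16 + $2.33 + $0.19 = $58.38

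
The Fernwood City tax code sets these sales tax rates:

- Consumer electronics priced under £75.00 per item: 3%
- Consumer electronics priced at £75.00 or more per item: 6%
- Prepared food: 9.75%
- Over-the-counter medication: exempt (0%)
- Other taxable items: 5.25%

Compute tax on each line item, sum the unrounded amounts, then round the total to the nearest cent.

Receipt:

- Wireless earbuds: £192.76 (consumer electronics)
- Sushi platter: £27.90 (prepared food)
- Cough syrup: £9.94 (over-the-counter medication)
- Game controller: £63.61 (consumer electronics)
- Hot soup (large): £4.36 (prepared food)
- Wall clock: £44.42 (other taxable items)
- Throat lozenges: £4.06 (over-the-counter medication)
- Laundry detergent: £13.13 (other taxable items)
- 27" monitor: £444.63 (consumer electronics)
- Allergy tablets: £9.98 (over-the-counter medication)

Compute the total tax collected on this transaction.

£46.32

Wireless earbuds £192.76: consumer electronics, £75.00 or more → 6% → £11.5656
Sushi platter £27.90: prepared food → 9.75% → £2.72025
Cough syrup £9.94: over-the-counter medication → 0% → £0.00
Game controller £63.61: consumer electronics, under £75.00 → 3% → £1.9083
Hot soup (large) £4.36: prepared food → 9.75% → £0.4251
Wall clock £44.42: other taxable items → 5.25% → £2.33205
Throat lozenges £4.06: over-the-counter medication → 0% → £0.00
Laundry detergent £13.13: other taxable items → 5.25% → £0.689325
27" monitor £444.63: consumer electronics, £75.00 or more → 6% → £26.6778
Allergy tablets £9.98: over-the-counter medication → 0% → £0.00
Unrounded tax sum = £46.318425 → £46.32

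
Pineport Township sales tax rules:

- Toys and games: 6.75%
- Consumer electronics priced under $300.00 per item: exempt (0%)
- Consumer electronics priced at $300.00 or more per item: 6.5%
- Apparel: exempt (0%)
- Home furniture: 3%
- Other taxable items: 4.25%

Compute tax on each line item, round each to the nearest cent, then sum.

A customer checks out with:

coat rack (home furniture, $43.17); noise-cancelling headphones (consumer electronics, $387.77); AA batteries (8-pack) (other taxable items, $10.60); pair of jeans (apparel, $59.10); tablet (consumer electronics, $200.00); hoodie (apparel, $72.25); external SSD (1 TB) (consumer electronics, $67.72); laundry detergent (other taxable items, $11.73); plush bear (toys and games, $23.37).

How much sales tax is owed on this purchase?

$29.04

Coat rack $43.17: home furniture → 3% → $1.30
Noise-cancelling headphones $387.77: consumer electronics, $300.00 or more → 6.5% → $25.21
AA batteries (8-pack) $10.60: other taxable items → 4.25% → $0.45
Pair of jeans $59.10: apparel → 0% → $0.00
Tablet $200.00: consumer electronics, under $300.00 → 0% → $0.00
Hoodie $72.25: apparel → 0% → $0.00
External SSD (1 TB) $67.72: consumer electronics, under $300.00 → 0% → $0.00
Laundry detergent $11.73: other taxable items → 4.25% → $0.50
Plush bear $23.37: toys and games → 6.75% → $1.58
Total tax = $1.30 + $25.21 + $0.45 + $0.50 + $1.58 = $29.04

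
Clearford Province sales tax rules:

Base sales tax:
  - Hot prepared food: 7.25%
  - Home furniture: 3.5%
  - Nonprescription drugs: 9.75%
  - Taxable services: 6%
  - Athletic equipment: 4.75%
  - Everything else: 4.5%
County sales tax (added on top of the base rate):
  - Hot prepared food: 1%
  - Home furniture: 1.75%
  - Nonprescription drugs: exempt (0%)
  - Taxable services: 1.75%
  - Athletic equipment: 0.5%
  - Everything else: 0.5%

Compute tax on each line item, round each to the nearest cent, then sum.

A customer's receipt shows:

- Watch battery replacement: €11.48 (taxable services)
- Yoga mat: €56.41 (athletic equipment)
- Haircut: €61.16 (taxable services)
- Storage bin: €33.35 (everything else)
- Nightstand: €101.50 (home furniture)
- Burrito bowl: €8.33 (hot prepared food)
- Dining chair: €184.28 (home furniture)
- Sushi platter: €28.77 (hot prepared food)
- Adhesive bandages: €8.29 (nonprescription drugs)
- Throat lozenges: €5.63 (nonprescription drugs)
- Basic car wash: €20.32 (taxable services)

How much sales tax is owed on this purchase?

Watch battery replacement €11.48: taxable services → 6% + 1.75% county = 7.75% → €0.89
Yoga mat €56.41: athletic equipment → 4.75% + 0.5% county = 5.25% → €2.96
Haircut €61.16: taxable services → 6% + 1.75% county = 7.75% → €4.74
Storage bin €33.35: everything else → 4.5% + 0.5% county = 5% → €1.67
Nightstand €101.50: home furniture → 3.5% + 1.75% county = 5.25% → €5.33
Burrito bowl €8.33: hot prepared food → 7.25% + 1% county = 8.25% → €0.69
Dining chair €184.28: home furniture → 3.5% + 1.75% county = 5.25% → €9.67
Sushi platter €28.77: hot prepared food → 7.25% + 1% county = 8.25% → €2.37
Adhesive bandages €8.29: nonprescription drugs → 9.75% + 0% county = 9.75% → €0.81
Throat lozenges €5.63: nonprescription drugs → 9.75% + 0% county = 9.75% → €0.55
Basic car wash €20.32: taxable services → 6% + 1.75% county = 7.75% → €1.57
Total tax = €0.89 + €2.96 + €4.74 + €1.67 + €5.33 + €0.69 + €9.67 + €2.37 + €0.81 + €0.55 + €1.57 = €31.25

€31.25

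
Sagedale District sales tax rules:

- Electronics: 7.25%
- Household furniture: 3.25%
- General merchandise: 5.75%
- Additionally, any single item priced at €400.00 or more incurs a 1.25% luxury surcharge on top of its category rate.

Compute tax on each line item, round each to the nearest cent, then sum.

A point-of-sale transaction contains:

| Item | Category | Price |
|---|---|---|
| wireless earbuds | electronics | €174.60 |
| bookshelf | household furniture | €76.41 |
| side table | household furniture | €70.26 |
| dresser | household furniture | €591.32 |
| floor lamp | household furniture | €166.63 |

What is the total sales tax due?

Wireless earbuds €174.60: electronics → 7.25% → €12.66
Bookshelf €76.41: household furniture → 3.25% → €2.48
Side table €70.26: household furniture → 3.25% → €2.28
Dresser €591.32: household furniture → 3.25% + 1.25% surcharge = 4.5% → €26.61
Floor lamp €166.63: household furniture → 3.25% → €5.42
Total tax = €12.66 + €2.48 + €2.28 + €26.61 + €5.42 = €49.45

€49.45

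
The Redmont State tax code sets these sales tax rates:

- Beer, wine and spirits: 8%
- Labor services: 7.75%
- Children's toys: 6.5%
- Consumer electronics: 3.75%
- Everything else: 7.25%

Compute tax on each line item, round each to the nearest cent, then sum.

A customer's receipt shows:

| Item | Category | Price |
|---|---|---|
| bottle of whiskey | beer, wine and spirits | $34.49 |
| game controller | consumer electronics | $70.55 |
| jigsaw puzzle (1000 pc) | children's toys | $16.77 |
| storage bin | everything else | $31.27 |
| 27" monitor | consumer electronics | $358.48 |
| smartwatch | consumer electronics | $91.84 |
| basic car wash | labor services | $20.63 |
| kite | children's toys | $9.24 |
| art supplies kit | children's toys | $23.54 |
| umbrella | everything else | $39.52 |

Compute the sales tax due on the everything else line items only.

Storage bin $31.27: everything else → 7.25% → $2.27
Umbrella $39.52: everything else → 7.25% → $2.87
Tax on everything else = $2.27 + $2.87 = $5.14

$5.14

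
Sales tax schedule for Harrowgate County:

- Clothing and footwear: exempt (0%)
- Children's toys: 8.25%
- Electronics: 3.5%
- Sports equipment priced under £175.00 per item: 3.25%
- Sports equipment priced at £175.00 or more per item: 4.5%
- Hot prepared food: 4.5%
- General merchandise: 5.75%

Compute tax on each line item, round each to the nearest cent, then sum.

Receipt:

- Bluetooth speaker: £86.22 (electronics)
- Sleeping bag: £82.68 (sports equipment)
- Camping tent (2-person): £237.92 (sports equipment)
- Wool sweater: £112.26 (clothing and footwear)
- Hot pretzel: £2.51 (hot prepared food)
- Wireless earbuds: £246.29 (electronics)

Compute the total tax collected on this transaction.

£25.15

Bluetooth speaker £86.22: electronics → 3.5% → £3.02
Sleeping bag £82.68: sports equipment, under £175.00 → 3.25% → £2.69
Camping tent (2-person) £237.92: sports equipment, £175.00 or more → 4.5% → £10.71
Wool sweater £112.26: clothing and footwear → 0% → £0.00
Hot pretzel £2.51: hot prepared food → 4.5% → £0.11
Wireless earbuds £246.29: electronics → 3.5% → £8.62
Total tax = £3.02 + £2.69 + £10.71 + £0.11 + £8.62 = £25.15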